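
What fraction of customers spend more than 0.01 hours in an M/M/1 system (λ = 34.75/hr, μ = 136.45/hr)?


W ~ Exponential(μ−λ) for M/M/1.
μ − λ = 136.45 − 34.75 = 101.7000
P(W > t) = e^{−(μ−λ)t} = e^{−1.0170} = 0.361678

Final: 0.361678


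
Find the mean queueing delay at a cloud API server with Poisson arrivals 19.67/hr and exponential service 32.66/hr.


ρ = 19.67/32.66 = 0.6023
Wq = ρ/(μ−λ) = 0.6023/(32.66 − 19.67) = 0.6023/12.99 = 0.04636 hr

Final: 0.04636 hr


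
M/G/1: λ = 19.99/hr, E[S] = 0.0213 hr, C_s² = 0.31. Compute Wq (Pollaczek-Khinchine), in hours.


ρ = λ·E[S] = 19.99·0.0213 = 0.4258
E[S²] = E[S]²(1+C_s²) = 0.0213²·(1+0.31) = 0.0005943
Wq = λ·E[S²]/(2(1−ρ)) = 19.99·0.0005943/(2·0.5742) = 0.01035 hr

Final: 0.01035 hr


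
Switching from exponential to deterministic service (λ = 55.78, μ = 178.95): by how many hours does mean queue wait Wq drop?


ρ = 55.78/178.95 = 0.3117
Wq(M/M/1) = ρ/(μ−λ) = 0.3117/123.17 = 0.002531 hr
Wq(M/D/1) = ρ/(2(μ−λ)) = 0.001265 hr
Savings = 0.002531 − 0.001265 = 0.001265 hr

Final: 0.001265 hr


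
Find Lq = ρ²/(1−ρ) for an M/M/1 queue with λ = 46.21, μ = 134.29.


ρ = 46.21/134.29 = 0.3441
Lq = ρ²/(1−ρ) = 0.1184/0.6559 = 0.1805

Final: 0.1805


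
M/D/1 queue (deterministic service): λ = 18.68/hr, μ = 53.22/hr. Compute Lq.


ρ = 18.68/53.22 = 0.3510
M/D/1: Lq = ρ²/(2(1−ρ)) = 0.1232/(2·0.6490) = 0.09491

Final: 0.09491


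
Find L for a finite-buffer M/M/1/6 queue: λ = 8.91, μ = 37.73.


ρ = 8.91/37.73 = 0.2362
L = ρ[1 − (K+1)ρ^K + Kρ^(K+1)] / [(1−ρ)(1−ρ^(K+1))]
Numerator: 0.2362·(1 − 7·0.0001734 + 6·0.00004096) = 0.235923
Denominator: (0.7638)·(0.999959) = 0.763817
L = 0.235923/0.763817 = 0.3089

Final: 0.3089


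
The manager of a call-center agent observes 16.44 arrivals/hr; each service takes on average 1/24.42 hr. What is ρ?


ρ = λ/μ = 16.44/24.42 = 0.6732

Final: 0.6732


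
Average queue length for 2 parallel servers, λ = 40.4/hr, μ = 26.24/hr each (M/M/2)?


a = λ/μ = 1.5396; ρ = a/2 = 0.7698
P₀ = 0.130060
Lq = P₀·a^c·ρ / (c!·(1−ρ)²) = 0.130060·2.37047·0.7698/(2·0.05298)
= 2.23971

Final: 2.23971


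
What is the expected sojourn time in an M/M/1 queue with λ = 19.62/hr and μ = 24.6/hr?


W = 1/(μ−λ) = 1/(24.6 − 19.62) = 1/4.98 = 0.2008 hr

Final: 0.2008 hr


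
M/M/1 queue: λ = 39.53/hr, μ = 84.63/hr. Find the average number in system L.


ρ = λ/μ = 39.53/84.63 = 0.4671
L = ρ/(1−ρ) = 0.4671/(1 − 0.4671) = 0.4671/0.5329 = 0.8765

Final: 0.8765


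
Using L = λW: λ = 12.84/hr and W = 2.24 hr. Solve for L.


L = λW = 12.84·2.24 = 28.7616

Final: 28.7616


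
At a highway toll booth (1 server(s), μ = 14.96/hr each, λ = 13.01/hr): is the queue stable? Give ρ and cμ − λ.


Total capacity cμ = 1·14.96 = 14.96/hr
ρ = λ/(cμ) = 13.01/14.96 = 0.8697
Stable ⇔ ρ < 1: YES
Spare capacity = cμ − λ = 14.96 − 13.01 = 1.95/hr

Final: ρ = 0.8697; stable; margin = 1.95/hr


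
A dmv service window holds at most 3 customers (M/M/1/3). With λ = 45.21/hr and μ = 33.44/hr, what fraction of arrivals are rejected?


ρ = λ/μ = 45.21/33.44 = 1.3520
P_K = (1−ρ)ρ^K/(1−ρ^(K+1)) = (-0.3520·2.471182)/(1 − 3.340973)
= -0.869791/-2.340973 = 0.371551

Final: 0.371551


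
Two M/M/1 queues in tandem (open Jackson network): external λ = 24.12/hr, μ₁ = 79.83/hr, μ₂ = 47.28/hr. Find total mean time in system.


Each node sees arrival rate λ = 24.12/hr (tandem ⇒ throughput preserved).
W₁ = 1/(μ₁−λ) = 1/(79.83−24.12) = 0.01795 hr
W₂ = 1/(μ₂−λ) = 1/(47.28−24.12) = 0.04318 hr
W_total = W₁ + W₂ = 0.01795 + 0.04318 = 0.06113 hr

Final: 0.06113 hr


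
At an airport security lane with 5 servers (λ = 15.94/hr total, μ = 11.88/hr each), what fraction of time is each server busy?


ρ = λ/(cμ) = 15.94/(5·11.88) = 15.94/59.40 = 0.2684

Final: 0.2684


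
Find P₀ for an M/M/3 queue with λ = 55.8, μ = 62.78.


a = λ/μ = 55.8/62.78 = 0.8888; ρ = a/c = 0.2963
Σ_{k=0}^{2} a^k/k! (terms k=0..2) = 1.00000 + 0.88882 + 0.39500 = 2.28382
Tail: a^3/(3!(1−ρ)) = 0.70216/(6·0.7037) = 0.16630
P₀ = 1/(2.28382 + 0.16630) = 1/2.45011 = 0.408144

Final: 0.408144


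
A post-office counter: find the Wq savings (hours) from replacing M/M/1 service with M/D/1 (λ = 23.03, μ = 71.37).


ρ = 23.03/71.37 = 0.3227
Wq(M/M/1) = ρ/(μ−λ) = 0.3227/48.34 = 0.006675 hr
Wq(M/D/1) = ρ/(2(μ−λ)) = 0.003338 hr
Savings = 0.006675 − 0.003338 = 0.003338 hr

Final: 0.003338 hr


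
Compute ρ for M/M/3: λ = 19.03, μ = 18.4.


ρ = λ/(cμ) = 19.03/(3·18.4) = 19.03/55.20 = 0.3447

Final: 0.3447


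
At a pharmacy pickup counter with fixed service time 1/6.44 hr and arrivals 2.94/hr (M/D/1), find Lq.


ρ = 2.94/6.44 = 0.4565
M/D/1: Lq = ρ²/(2(1−ρ)) = 0.2084/(2·0.5435) = 0.19174

Final: 0.19174


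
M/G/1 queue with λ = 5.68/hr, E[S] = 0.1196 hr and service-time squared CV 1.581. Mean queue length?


ρ = λ·E[S] = 5.68·0.1196 = 0.6793
Lq = ρ²(1+C_s²)/(2(1−ρ)) = 0.4615·(1+1.581)/(2·0.3207)
= 0.4615·2.5810/0.6413 = 1.85719

Final: 1.85719


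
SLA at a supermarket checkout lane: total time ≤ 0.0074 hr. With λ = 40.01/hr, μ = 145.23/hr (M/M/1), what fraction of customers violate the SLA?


W ~ Exponential(μ−λ) for M/M/1.
μ − λ = 145.23 − 40.01 = 105.2200
P(W > t) = e^{−(μ−λ)t} = e^{−0.7786} = 0.459035

Final: 0.459035


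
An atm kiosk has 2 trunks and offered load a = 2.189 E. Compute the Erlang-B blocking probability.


B(c,a) = (a^c/c!) / Σ_{k=0}^{c} a^k/k!
a^2/2! = 2.395860
Σ terms (k=0..2): 1.00000 + 2.18900 + 2.39586 = 5.584860
B = 2.395860/5.584860 = 0.428992

Final: 0.428992


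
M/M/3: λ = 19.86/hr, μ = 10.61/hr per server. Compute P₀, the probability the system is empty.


a = λ/μ = 19.86/10.61 = 1.8718; ρ = a/c = 0.6239
Σ_{k=0}^{2} a^k/k! (terms k=0..2) = 1.00000 + 1.87182 + 1.75185 = 4.62367
Tail: a^3/(3!(1−ρ)) = 6.55830/(6·0.3761) = 2.90658
P₀ = 1/(4.62367 + 2.90658) = 1/7.53026 = 0.132798

Final: 0.132798


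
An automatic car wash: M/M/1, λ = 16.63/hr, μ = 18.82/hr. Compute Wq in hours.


ρ = 16.63/18.82 = 0.8836
Wq = ρ/(μ−λ) = 0.8836/(18.82 − 16.63) = 0.8836/2.19 = 0.4035 hr

Final: 0.4035 hr


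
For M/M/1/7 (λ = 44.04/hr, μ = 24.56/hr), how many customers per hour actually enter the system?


ρ = 1.7932; P_K = (1−ρ)ρ^7/(1−ρ^8) = 0.446502
λ_eff = λ(1 − P_K) = 44.04·(1 − 0.446502) = 44.04·0.553498 = 24.3760 /hr

Final: 24.3760 /hr


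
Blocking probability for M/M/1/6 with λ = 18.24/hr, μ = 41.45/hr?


ρ = λ/μ = 18.24/41.45 = 0.4400
P_K = (1−ρ)ρ^K/(1−ρ^(K+1)) = (0.5600·0.007261)/(1 − 0.003195)
= 0.004066/0.996805 = 0.004079

Final: 0.004079


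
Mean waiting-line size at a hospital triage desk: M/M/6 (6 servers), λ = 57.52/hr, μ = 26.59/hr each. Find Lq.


a = λ/μ = 2.1632; ρ = a/6 = 0.3605
P₀ = 0.114681
Lq = P₀·a^c·ρ / (c!·(1−ρ)²) = 0.114681·102.47153·0.3605/(720·0.40891)
= 0.01439

Final: 0.01439


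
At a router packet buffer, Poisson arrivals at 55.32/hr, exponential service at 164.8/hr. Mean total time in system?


W = 1/(μ−λ) = 1/(164.8 − 55.32) = 1/109.48 = 0.009134 hr

Final: 0.009134 hr


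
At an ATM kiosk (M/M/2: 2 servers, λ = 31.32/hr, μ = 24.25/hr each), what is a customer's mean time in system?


a = 1.2915; ρ = 0.6458; P₀ = 0.215234
Lq = P₀·a^c·ρ/(c!(1−ρ)²) = 0.92389
Wq = Lq/λ = 0.92389/31.32 = 0.02950 hr
W = Wq + 1/μ = 0.02950 + 0.04124 = 0.07074 hr

Final: 0.07074 hr


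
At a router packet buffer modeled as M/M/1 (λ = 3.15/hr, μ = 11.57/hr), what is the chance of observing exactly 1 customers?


ρ = 3.15/11.57 = 0.2723
P_n = (1−ρ)·ρ^n = (1 − 0.2723)·0.2723^1 = 0.7277·0.272256 = 0.198133

Final: 0.198133


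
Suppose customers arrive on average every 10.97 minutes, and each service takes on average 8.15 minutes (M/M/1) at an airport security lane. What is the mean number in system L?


λ = 60/10.97 = 5.4695 /hr
μ = 60/8.15 = 7.3620 /hr
ρ = λ/μ = 5.4695/7.3620 = 0.7429
L = ρ/(1−ρ) = 0.7429/0.2571 = 2.8901

Final: 2.8901


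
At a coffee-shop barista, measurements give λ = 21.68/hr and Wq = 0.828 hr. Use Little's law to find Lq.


Lq = λWq = 21.68·0.828 = 17.9510

Final: 17.9510


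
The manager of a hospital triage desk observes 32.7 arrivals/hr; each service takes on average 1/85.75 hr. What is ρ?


ρ = λ/μ = 32.7/85.75 = 0.3813

Final: 0.3813


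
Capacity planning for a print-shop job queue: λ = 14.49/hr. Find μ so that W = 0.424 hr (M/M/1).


W = 1/(μ−λ) ⇒ μ − λ = 1/W = 1/0.424 = 2.3585
μ = λ + 1/W = 14.49 + 2.3585 = 16.8485 per hr

Final: 16.8485 /hr


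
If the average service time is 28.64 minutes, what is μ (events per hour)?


μ = 1/(service time) in consistent units.
1 hour = 60 min, so μ = 60/28.64 = 2.0950 per hour

Final: 2.0950 /hr


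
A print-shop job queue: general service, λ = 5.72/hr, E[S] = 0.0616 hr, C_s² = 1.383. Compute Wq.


ρ = λ·E[S] = 5.72·0.0616 = 0.3524
E[S²] = E[S]²(1+C_s²) = 0.0616²·(1+1.383) = 0.009042
Wq = λ·E[S²]/(2(1−ρ)) = 5.72·0.009042/(2·0.6476) = 0.03993 hr

Final: 0.03993 hr


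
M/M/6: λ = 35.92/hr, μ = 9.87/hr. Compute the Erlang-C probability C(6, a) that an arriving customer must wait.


a = λ/μ = 3.6393; ρ = a/6 = 0.6066
P₀ = 0.024922 (from M/M/c formula)
C(c,a) = [a^c/(c!(1−ρ))]·P₀ = [2323.35221/(720·0.3934)]·0.024922
= 8.20153·0.024922 = 0.204395

Final: 0.204395


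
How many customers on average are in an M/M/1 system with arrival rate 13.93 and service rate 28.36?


ρ = λ/μ = 13.93/28.36 = 0.4912
L = ρ/(1−ρ) = 0.4912/(1 − 0.4912) = 0.4912/0.5088 = 0.9653

Final: 0.9653


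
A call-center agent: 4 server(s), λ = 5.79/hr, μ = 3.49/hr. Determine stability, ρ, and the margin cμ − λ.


Total capacity cμ = 4·3.49 = 13.96/hr
ρ = λ/(cμ) = 5.79/13.96 = 0.4148
Stable ⇔ ρ < 1: YES
Spare capacity = cμ − λ = 13.96 − 5.79 = 8.17/hr

Final: ρ = 0.4148; stable; margin = 8.17/hr


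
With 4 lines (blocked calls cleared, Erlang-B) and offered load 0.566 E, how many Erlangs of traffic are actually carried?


B(4,0.566) = 0.002429 (Erlang-B)
Carried load = a(1 − B) = 0.566·(1 − 0.002429) = 0.566·0.997571 = 0.5646 E

Final: 0.5646 Erlangs


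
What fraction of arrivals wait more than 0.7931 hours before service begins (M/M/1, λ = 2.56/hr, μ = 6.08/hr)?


ρ = 2.56/6.08 = 0.4211
P(Wq > t) = ρ·e^{−(μ−λ)t} = 0.4211·e^{−2.7917}
= 0.4211·0.061316 = 0.025817

Final: 0.025817


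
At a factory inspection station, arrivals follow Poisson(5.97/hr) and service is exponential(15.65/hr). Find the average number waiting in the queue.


ρ = 5.97/15.65 = 0.3815
Lq = ρ²/(1−ρ) = 0.1455/0.6185 = 0.2353

Final: 0.2353


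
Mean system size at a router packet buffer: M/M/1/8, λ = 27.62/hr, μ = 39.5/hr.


ρ = 27.62/39.5 = 0.6992
L = ρ[1 − (K+1)ρ^K + Kρ^(K+1)] / [(1−ρ)(1−ρ^(K+1))]
Numerator: 0.6992·(1 − 9·0.057150 + 8·0.039961) = 0.563129
Denominator: (0.3008)·(0.960039) = 0.288741
L = 0.563129/0.288741 = 1.9503

Final: 1.9503


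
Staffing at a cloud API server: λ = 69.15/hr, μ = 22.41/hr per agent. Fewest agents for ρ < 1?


Stability requires cμ > λ ⇔ c > λ/μ.
λ/μ = 69.15/22.41 = 3.0857
Minimum integer c = ⌊3.0857⌋ + 1 = 4
Check: 4·22.41 = 89.64 > 69.15, while 3·22.41 = 67.23 ≤ 69.15

Final: 4 servers


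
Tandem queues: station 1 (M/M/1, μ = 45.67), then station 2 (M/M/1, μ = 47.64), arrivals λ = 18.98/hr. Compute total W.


Each node sees arrival rate λ = 18.98/hr (tandem ⇒ throughput preserved).
W₁ = 1/(μ₁−λ) = 1/(45.67−18.98) = 0.03747 hr
W₂ = 1/(μ₂−λ) = 1/(47.64−18.98) = 0.03489 hr
W_total = W₁ + W₂ = 0.03747 + 0.03489 = 0.07236 hr

Final: 0.07236 hr


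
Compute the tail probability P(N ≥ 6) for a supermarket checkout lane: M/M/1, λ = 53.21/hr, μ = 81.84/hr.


ρ = 53.21/81.84 = 0.6502
P(N ≥ n) = ρ^n = 0.6502^6 = 0.075538

Final: 0.075538


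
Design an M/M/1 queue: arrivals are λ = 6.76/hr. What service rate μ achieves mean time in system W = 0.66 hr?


W = 1/(μ−λ) ⇒ μ − λ = 1/W = 1/0.66 = 1.5152
μ = λ + 1/W = 6.76 + 1.5152 = 8.2752 per hr

Final: 8.2752 /hr


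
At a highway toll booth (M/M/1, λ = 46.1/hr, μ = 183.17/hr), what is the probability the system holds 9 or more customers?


ρ = 46.1/183.17 = 0.2517
P(N ≥ n) = ρ^n = 0.2517^9 = 0.000004052

Final: 0.000004052


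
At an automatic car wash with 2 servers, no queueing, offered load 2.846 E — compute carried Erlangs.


B(2,2.846) = 0.512909 (Erlang-B)
Carried load = a(1 − B) = 2.846·(1 − 0.512909) = 2.846·0.487091 = 1.3863 E

Final: 1.3863 Erlangs


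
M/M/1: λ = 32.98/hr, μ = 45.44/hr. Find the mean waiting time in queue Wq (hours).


ρ = 32.98/45.44 = 0.7258
Wq = ρ/(μ−λ) = 0.7258/(45.44 − 32.98) = 0.7258/12.46 = 0.05825 hr

Final: 0.05825 hr


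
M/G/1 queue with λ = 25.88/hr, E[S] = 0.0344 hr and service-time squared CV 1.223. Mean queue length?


ρ = λ·E[S] = 25.88·0.0344 = 0.8903
Lq = ρ²(1+C_s²)/(2(1−ρ)) = 0.7926·(1+1.223)/(2·0.1097)
= 0.7926·2.2230/0.2195 = 8.02856

Final: 8.02856


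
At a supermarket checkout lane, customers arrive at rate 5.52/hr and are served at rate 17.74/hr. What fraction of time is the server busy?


ρ = λ/μ = 5.52/17.74 = 0.3112

Final: 0.3112


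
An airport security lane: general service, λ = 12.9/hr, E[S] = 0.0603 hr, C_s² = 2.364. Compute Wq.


ρ = λ·E[S] = 12.9·0.0603 = 0.7779
E[S²] = E[S]²(1+C_s²) = 0.0603²·(1+2.364) = 0.012232
Wq = λ·E[S²]/(2(1−ρ)) = 12.9·0.012232/(2·0.2221) = 0.35518 hr

Final: 0.35518 hr


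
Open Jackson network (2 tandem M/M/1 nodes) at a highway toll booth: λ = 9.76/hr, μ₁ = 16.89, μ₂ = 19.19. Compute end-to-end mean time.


Each node sees arrival rate λ = 9.76/hr (tandem ⇒ throughput preserved).
W₁ = 1/(μ₁−λ) = 1/(16.89−9.76) = 0.14025 hr
W₂ = 1/(μ₂−λ) = 1/(19.19−9.76) = 0.10604 hr
W_total = W₁ + W₂ = 0.14025 + 0.10604 = 0.24630 hr

Final: 0.24630 hr


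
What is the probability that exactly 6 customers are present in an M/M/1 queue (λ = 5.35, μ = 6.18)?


ρ = 5.35/6.18 = 0.8657
P_n = (1−ρ)·ρ^n = (1 − 0.8657)·0.8657^6 = 0.1343·0.420913 = 0.056530

Final: 0.056530


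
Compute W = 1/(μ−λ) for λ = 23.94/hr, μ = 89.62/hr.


W = 1/(μ−λ) = 1/(89.62 − 23.94) = 1/65.68 = 0.01523 hr

Final: 0.01523 hr


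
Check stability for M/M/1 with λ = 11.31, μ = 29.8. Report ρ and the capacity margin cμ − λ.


Total capacity cμ = 1·29.8 = 29.80/hr
ρ = λ/(cμ) = 11.31/29.80 = 0.3795
Stable ⇔ ρ < 1: YES
Spare capacity = cμ − λ = 29.80 − 11.31 = 18.49/hr

Final: ρ = 0.3795; stable; margin = 18.49/hr


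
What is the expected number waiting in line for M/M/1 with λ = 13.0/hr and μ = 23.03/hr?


ρ = 13.0/23.03 = 0.5645
Lq = ρ²/(1−ρ) = 0.3186/0.4355 = 0.7316

Final: 0.7316


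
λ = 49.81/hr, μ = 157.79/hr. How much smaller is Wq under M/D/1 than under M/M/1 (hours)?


ρ = 49.81/157.79 = 0.3157
Wq(M/M/1) = ρ/(μ−λ) = 0.3157/107.98 = 0.002923 hr
Wq(M/D/1) = ρ/(2(μ−λ)) = 0.001462 hr
Savings = 0.002923 − 0.001462 = 0.001462 hr

Final: 0.001462 hr


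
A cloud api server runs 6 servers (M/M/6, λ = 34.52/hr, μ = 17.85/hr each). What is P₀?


a = λ/μ = 34.52/17.85 = 1.9339; ρ = a/c = 0.3223
Σ_{k=0}^{5} a^k/k! (terms k=0..5) = 1.00000 + 1.93389 + 1.86997 + 1.20544 + 0.58280 + 0.22541 = 6.81752
Tail: a^6/(6!(1−ρ)) = 52.31129/(720·0.6777) = 0.10721
P₀ = 1/(6.81752 + 0.10721) = 1/6.92473 = 0.144410

Final: 0.144410


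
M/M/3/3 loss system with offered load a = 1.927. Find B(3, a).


B(c,a) = (a^c/c!) / Σ_{k=0}^{c} a^k/k!
a^3/3! = 1.192597
Σ terms (k=0..3): 1.00000 + 1.92700 + 1.85666 + 1.19260 = 5.976262
B = 1.192597/5.976262 = 0.199556

Final: 0.199556


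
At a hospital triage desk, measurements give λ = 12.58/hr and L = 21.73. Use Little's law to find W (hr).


W = L/λ = 21.73/12.58 = 1.7273 hr

Final: 1.7273 hr


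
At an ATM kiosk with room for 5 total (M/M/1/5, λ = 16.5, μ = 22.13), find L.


ρ = 16.5/22.13 = 0.7456
L = ρ[1 − (K+1)ρ^K + Kρ^(K+1)] / [(1−ρ)(1−ρ^(K+1))]
Numerator: 0.7456·(1 − 6·0.230416 + 5·0.171797) = 0.355267
Denominator: (0.2544)·(0.828203) = 0.210700
L = 0.355267/0.210700 = 1.6861

Final: 1.6861


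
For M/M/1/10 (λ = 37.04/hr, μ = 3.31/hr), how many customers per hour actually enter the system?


ρ = 11.1903; P_K = (1−ρ)ρ^10/(1−ρ^11) = 0.910637
λ_eff = λ(1 − P_K) = 37.04·(1 − 0.910637) = 37.04·0.089363 = 3.3100 /hr

Final: 3.3100 /hr


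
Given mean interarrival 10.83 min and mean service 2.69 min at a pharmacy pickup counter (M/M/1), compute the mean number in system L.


λ = 60/10.83 = 5.5402 /hr
μ = 60/2.69 = 22.3048 /hr
ρ = λ/μ = 5.5402/22.3048 = 0.2484
L = ρ/(1−ρ) = 0.2484/0.7516 = 0.3305

Final: 0.3305


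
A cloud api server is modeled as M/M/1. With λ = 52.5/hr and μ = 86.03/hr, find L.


ρ = λ/μ = 52.5/86.03 = 0.6103
L = ρ/(1−ρ) = 0.6103/(1 − 0.6103) = 0.6103/0.3897 = 1.5658

Final: 1.5658


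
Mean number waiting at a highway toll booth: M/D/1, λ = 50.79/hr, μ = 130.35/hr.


ρ = 50.79/130.35 = 0.3896
M/D/1: Lq = ρ²/(2(1−ρ)) = 0.1518/(2·0.6104) = 0.12437

Final: 0.12437


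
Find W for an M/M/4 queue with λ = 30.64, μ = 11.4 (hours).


a = 2.6877; ρ = 0.6719; P₀ = 0.058264
Lq = P₀·a^c·ρ/(c!(1−ρ)²) = 0.79089
Wq = Lq/λ = 0.79089/30.64 = 0.02581 hr
W = Wq + 1/μ = 0.02581 + 0.08772 = 0.11353 hr

Final: 0.11353 hr


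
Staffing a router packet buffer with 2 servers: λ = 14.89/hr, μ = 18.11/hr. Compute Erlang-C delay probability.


a = λ/μ = 0.8222; ρ = a/2 = 0.4111
P₀ = 0.417335 (from M/M/c formula)
C(c,a) = [a^c/(c!(1−ρ))]·P₀ = [0.67601/(2·0.5889)]·0.417335
= 0.57396·0.417335 = 0.239533

Final: 0.239533


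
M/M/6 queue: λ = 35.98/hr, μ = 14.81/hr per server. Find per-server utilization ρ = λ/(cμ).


ρ = λ/(cμ) = 35.98/(6·14.81) = 35.98/88.86 = 0.4049

Final: 0.4049


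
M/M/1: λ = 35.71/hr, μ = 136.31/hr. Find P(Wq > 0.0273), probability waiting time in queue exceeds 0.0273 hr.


ρ = 35.71/136.31 = 0.2620
P(Wq > t) = ρ·e^{−(μ−λ)t} = 0.2620·e^{−2.7464}
= 0.2620·0.064160 = 0.016808

Final: 0.016808


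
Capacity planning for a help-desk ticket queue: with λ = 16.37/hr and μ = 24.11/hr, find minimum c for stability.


Stability requires cμ > λ ⇔ c > λ/μ.
λ/μ = 16.37/24.11 = 0.6790
Minimum integer c = ⌊0.6790⌋ + 1 = 1
Check: 1·24.11 = 24.11 > 16.37, while 0·24.11 = 0.00 ≤ 16.37

Final: 1 servers


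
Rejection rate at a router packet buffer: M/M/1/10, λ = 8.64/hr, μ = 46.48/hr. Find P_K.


ρ = λ/μ = 8.64/46.48 = 0.1859
P_K = (1−ρ)ρ^K/(1−ρ^(K+1)) = (0.8141·0.00000004926)/(1 − 0.000000009156)
= 0.00000004010/1.000000 = 0.00000004010

Final: 0.00000004010


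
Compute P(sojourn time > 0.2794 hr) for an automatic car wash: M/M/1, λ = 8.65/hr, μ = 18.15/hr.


W ~ Exponential(μ−λ) for M/M/1.
μ − λ = 18.15 − 8.65 = 9.5000
P(W > t) = e^{−(μ−λ)t} = e^{−2.6543} = 0.070348

Final: 0.070348


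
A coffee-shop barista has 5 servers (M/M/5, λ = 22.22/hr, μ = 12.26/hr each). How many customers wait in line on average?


a = λ/μ = 1.8124; ρ = a/5 = 0.3625
P₀ = 0.162543
Lq = P₀·a^c·ρ / (c!·(1−ρ)²) = 0.162543·19.55545·0.3625/(120·0.40643)
= 0.02362

Final: 0.02362


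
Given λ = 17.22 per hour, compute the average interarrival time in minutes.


Mean interarrival time = 1/λ = 1/17.22 hour = 0.05807 hour
In minutes: 0.05807 × 60 = 3.4843 min

Final: 3.4843 min


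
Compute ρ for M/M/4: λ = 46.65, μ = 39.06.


ρ = λ/(cμ) = 46.65/(4·39.06) = 46.65/156.24 = 0.2986

Final: 0.2986


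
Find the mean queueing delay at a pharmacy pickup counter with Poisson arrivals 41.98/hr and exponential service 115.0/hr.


ρ = 41.98/115.0 = 0.3650
Wq = ρ/(μ−λ) = 0.3650/(115.0 − 41.98) = 0.3650/73.02 = 0.004999 hr

Final: 0.004999 hr


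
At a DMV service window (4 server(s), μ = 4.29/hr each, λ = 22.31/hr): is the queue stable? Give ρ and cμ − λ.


Total capacity cμ = 4·4.29 = 17.16/hr
ρ = λ/(cμ) = 22.31/17.16 = 1.3001
Stable ⇔ ρ < 1: NO
Spare capacity = cμ − λ = 17.16 − 22.31 = -5.15/hr

Final: ρ = 1.3001; unstable; margin = -5.15/hr


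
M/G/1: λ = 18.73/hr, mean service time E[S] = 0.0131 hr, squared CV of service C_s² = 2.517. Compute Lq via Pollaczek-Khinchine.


ρ = λ·E[S] = 18.73·0.0131 = 0.2454
Lq = ρ²(1+C_s²)/(2(1−ρ)) = 0.06020·(1+2.517)/(2·0.7546)
= 0.06020·3.5170/1.5093 = 0.14029

Final: 0.14029


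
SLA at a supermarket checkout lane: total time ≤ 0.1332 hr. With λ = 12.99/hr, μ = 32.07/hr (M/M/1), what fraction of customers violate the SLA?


W ~ Exponential(μ−λ) for M/M/1.
μ − λ = 32.07 − 12.99 = 19.0800
P(W > t) = e^{−(μ−λ)t} = e^{−2.5415} = 0.078752

Final: 0.078752


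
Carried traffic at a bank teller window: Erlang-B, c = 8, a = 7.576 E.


B(8,7.576) = 0.211771 (Erlang-B)
Carried load = a(1 − B) = 7.576·(1 − 0.211771) = 7.576·0.788229 = 5.9716 E

Final: 5.9716 Erlangs


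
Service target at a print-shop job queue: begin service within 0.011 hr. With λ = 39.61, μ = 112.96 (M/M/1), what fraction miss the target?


ρ = 39.61/112.96 = 0.3507
P(Wq > t) = ρ·e^{−(μ−λ)t} = 0.3507·e^{−0.8068}
= 0.3507·0.446262 = 0.156484

Final: 0.156484


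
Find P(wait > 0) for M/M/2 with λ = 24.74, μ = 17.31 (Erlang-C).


a = λ/μ = 1.4292; ρ = a/2 = 0.7146
P₀ = 0.166442 (from M/M/c formula)
C(c,a) = [a^c/(c!(1−ρ))]·P₀ = [2.04270/(2·0.2854)]·0.166442
= 3.57887·0.166442 = 0.595674

Final: 0.595674


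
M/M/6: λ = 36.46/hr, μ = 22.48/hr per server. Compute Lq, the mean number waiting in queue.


a = λ/μ = 1.6219; ρ = a/6 = 0.2703
P₀ = 0.197445
Lq = P₀·a^c·ρ / (c!·(1−ρ)²) = 0.197445·18.20213·0.2703/(720·0.53244)
= 0.002534

Final: 0.002534


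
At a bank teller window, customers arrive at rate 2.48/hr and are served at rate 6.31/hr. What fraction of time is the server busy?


ρ = λ/μ = 2.48/6.31 = 0.3930

Final: 0.3930


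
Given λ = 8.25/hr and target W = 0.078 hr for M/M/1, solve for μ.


W = 1/(μ−λ) ⇒ μ − λ = 1/W = 1/0.078 = 12.8205
μ = λ + 1/W = 8.25 + 12.8205 = 21.0705 per hr

Final: 21.0705 /hr


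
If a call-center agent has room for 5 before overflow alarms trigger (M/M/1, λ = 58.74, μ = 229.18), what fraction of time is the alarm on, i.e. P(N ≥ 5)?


ρ = 58.74/229.18 = 0.2563
P(N ≥ n) = ρ^n = 0.2563^5 = 0.001106

Final: 0.001106


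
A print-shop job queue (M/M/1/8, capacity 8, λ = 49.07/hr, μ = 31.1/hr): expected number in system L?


ρ = 49.07/31.1 = 1.5778
L = ρ[1 − (K+1)ρ^K + Kρ^(K+1)] / [(1−ρ)(1−ρ^(K+1))]
Numerator: 1.5778·(1 − 9·38.410092 + 8·60.603962) = 221.116155
Denominator: (-0.5778)·(-59.603962) = 34.439974
L = 221.116155/34.439974 = 6.4203

Final: 6.4203


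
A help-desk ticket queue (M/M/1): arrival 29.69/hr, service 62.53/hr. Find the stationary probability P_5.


ρ = 29.69/62.53 = 0.4748
P_n = (1−ρ)·ρ^n = (1 − 0.4748)·0.4748^5 = 0.5252·0.024133 = 0.012674

Final: 0.012674


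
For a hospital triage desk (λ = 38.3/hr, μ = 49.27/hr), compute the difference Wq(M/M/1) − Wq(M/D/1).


ρ = 38.3/49.27 = 0.7773
Wq(M/M/1) = ρ/(μ−λ) = 0.7773/10.97 = 0.07086 hr
Wq(M/D/1) = ρ/(2(μ−λ)) = 0.03543 hr
Savings = 0.07086 − 0.03543 = 0.03543 hr

Final: 0.03543 hr


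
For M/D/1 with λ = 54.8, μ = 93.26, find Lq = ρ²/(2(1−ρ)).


ρ = 54.8/93.26 = 0.5876
M/D/1: Lq = ρ²/(2(1−ρ)) = 0.3453/(2·0.4124) = 0.41863

Final: 0.41863


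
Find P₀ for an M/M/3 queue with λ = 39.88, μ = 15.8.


a = λ/μ = 39.88/15.8 = 2.5241; ρ = a/c = 0.8414
Σ_{k=0}^{2} a^k/k! (terms k=0..2) = 1.00000 + 2.52405 + 3.18542 = 6.70947
Tail: a^3/(3!(1−ρ)) = 16.08030/(6·0.1586) = 16.89287
P₀ = 1/(6.70947 + 16.89287) = 1/23.60234 = 0.042369

Final: 0.042369


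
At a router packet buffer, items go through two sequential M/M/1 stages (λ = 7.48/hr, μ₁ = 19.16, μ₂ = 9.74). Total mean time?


Each node sees arrival rate λ = 7.48/hr (tandem ⇒ throughput preserved).
W₁ = 1/(μ₁−λ) = 1/(19.16−7.48) = 0.08562 hr
W₂ = 1/(μ₂−λ) = 1/(9.74−7.48) = 0.44248 hr
W_total = W₁ + W₂ = 0.08562 + 0.44248 = 0.52809 hr

Final: 0.52809 hr


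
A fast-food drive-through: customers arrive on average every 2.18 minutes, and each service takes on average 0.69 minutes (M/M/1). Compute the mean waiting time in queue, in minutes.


λ = 60/2.18 = 27.5229 /hr
μ = 60/0.69 = 86.9565 /hr
ρ = λ/μ = 27.5229/86.9565 = 0.3165
Wq = ρ/(μ−λ) = 0.3165/(86.9565−27.5229) = 0.005326 hr
In minutes: 0.005326·60 = 0.3195 min

Final: 0.3195 min


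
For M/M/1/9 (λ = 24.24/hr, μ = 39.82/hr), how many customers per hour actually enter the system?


ρ = 0.6087; P_K = (1−ρ)ρ^9/(1−ρ^10) = 0.004523
λ_eff = λ(1 − P_K) = 24.24·(1 − 0.004523) = 24.24·0.995477 = 24.1304 /hr

Final: 24.1304 /hr


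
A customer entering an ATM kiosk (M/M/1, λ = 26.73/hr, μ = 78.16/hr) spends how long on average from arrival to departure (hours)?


W = 1/(μ−λ) = 1/(78.16 − 26.73) = 1/51.43 = 0.01944 hr

Final: 0.01944 hr


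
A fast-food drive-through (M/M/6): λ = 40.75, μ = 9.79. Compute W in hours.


a = 4.1624; ρ = 0.6937; P₀ = 0.013822
Lq = P₀·a^c·ρ/(c!(1−ρ)²) = 0.73841
Wq = Lq/λ = 0.73841/40.75 = 0.01812 hr
W = Wq + 1/μ = 0.01812 + 0.10215 = 0.12027 hr

Final: 0.12027 hr


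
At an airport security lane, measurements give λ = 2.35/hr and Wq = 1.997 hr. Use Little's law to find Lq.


Lq = λWq = 2.35·1.997 = 4.6930

Final: 4.6930


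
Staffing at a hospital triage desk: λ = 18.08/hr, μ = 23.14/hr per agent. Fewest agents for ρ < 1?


Stability requires cμ > λ ⇔ c > λ/μ.
λ/μ = 18.08/23.14 = 0.7813
Minimum integer c = ⌊0.7813⌋ + 1 = 1
Check: 1·23.14 = 23.14 > 18.08, while 0·23.14 = 0.00 ≤ 18.08

Final: 1 servers


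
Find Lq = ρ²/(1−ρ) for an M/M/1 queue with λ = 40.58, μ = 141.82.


ρ = 40.58/141.82 = 0.2861
Lq = ρ²/(1−ρ) = 0.08187/0.7139 = 0.1147

Final: 0.1147


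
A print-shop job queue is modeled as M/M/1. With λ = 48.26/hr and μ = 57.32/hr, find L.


ρ = λ/μ = 48.26/57.32 = 0.8419
L = ρ/(1−ρ) = 0.8419/(1 − 0.8419) = 0.8419/0.1581 = 5.3267

Final: 5.3267


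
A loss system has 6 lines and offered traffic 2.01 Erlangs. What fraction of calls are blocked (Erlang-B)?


B(c,a) = (a^c/c!) / Σ_{k=0}^{c} a^k/k!
a^6/6! = 0.091589
Σ terms (k=0..6): 1.00000 + 2.01000 + 2.02005 + 1.35343 + 0.68010 + 0.27340 + 0.09159 = 7.428573
B = 0.091589/7.428573 = 0.012329

Final: 0.012329


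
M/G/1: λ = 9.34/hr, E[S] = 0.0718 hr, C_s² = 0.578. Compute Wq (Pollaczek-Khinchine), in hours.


ρ = λ·E[S] = 9.34·0.0718 = 0.6706
E[S²] = E[S]²(1+C_s²) = 0.0718²·(1+0.578) = 0.008135
Wq = λ·E[S²]/(2(1−ρ)) = 9.34·0.008135/(2·0.3294) = 0.11534 hr

Final: 0.11534 hr


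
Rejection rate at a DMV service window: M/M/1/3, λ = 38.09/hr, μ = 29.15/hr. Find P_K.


ρ = λ/μ = 38.09/29.15 = 1.3067
P_K = (1−ρ)ρ^K/(1−ρ^(K+1)) = (-0.3067·2.231091)/(1 − 2.915343)
= -0.684252/-1.915343 = 0.357248

Final: 0.357248


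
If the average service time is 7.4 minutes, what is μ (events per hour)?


μ = 1/(service time) in consistent units.
1 hour = 60 min, so μ = 60/7.4 = 8.1081 per hour

Final: 8.1081 /hr


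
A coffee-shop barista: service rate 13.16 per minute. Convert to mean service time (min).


Mean service time = 1/μ = 1/13.16 minute = 0.07599 minute
In minutes: 0.07599 × 1 = 0.07599 min

Final: 0.07599 min


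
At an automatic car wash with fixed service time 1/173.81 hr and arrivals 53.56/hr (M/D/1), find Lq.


ρ = 53.56/173.81 = 0.3082
M/D/1: Lq = ρ²/(2(1−ρ)) = 0.09496/(2·0.6918) = 0.06863

Final: 0.06863


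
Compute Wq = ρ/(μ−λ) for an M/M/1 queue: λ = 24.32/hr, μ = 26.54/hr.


ρ = 24.32/26.54 = 0.9164
Wq = ρ/(μ−λ) = 0.9164/(26.54 − 24.32) = 0.9164/2.22 = 0.4128 hr

Final: 0.4128 hr


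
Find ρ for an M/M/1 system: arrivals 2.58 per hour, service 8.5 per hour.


ρ = λ/μ = 2.58/8.5 = 0.3035

Final: 0.3035


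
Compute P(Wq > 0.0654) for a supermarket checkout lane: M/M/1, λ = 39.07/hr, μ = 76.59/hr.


ρ = 39.07/76.59 = 0.5101
P(Wq > t) = ρ·e^{−(μ−λ)t} = 0.5101·e^{−2.4538}
= 0.5101·0.085966 = 0.043853

Final: 0.043853


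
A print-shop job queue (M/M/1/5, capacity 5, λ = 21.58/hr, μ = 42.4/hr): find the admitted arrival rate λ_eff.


ρ = 0.5090; P_K = (1−ρ)ρ^5/(1−ρ^6) = 0.017067
λ_eff = λ(1 − P_K) = 21.58·(1 − 0.017067) = 21.58·0.982933 = 21.2117 /hr

Final: 21.2117 /hr


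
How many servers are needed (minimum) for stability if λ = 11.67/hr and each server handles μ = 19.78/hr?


Stability requires cμ > λ ⇔ c > λ/μ.
λ/μ = 11.67/19.78 = 0.5900
Minimum integer c = ⌊0.5900⌋ + 1 = 1
Check: 1·19.78 = 19.78 > 11.67, while 0·19.78 = 0.00 ≤ 11.67

Final: 1 servers


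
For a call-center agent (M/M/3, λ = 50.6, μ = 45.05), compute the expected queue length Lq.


a = λ/μ = 1.1232; ρ = a/3 = 0.3744
P₀ = 0.319338
Lq = P₀·a^c·ρ / (c!·(1−ρ)²) = 0.319338·1.41699·0.3744/(6·0.39138)
= 0.07214

Final: 0.07214


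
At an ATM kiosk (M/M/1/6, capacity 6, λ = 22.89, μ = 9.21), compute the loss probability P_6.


ρ = λ/μ = 22.89/9.21 = 2.4853
P_K = (1−ρ)ρ^K/(1−ρ^(K+1)) = (-1.4853·235.676877)/(1 − 585.737646)
= -350.060769/-584.737646 = 0.598663

Final: 0.598663


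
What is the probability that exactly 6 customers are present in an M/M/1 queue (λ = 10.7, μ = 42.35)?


ρ = 10.7/42.35 = 0.2527
P_n = (1−ρ)·ρ^n = (1 − 0.2527)·0.2527^6 = 0.7473·0.0002601 = 0.0001944

Final: 0.0001944


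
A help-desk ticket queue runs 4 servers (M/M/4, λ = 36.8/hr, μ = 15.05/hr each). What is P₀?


a = λ/μ = 36.8/15.05 = 2.4452; ρ = a/c = 0.6113
Σ_{k=0}^{3} a^k/k! (terms k=0..3) = 1.00000 + 2.44518 + 2.98946 + 2.43659 = 8.87123
Tail: a^4/(4!(1−ρ)) = 35.74747/(24·0.3887) = 3.83190
P₀ = 1/(8.87123 + 3.83190) = 1/12.70314 = 0.078721

Final: 0.078721


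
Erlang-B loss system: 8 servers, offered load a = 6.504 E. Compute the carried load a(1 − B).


B(8,6.504) = 0.150329 (Erlang-B)
Carried load = a(1 − B) = 6.504·(1 − 0.150329) = 6.504·0.849671 = 5.5263 E

Final: 5.5263 Erlangs


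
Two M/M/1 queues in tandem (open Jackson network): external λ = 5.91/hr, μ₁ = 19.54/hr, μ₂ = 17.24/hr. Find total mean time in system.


Each node sees arrival rate λ = 5.91/hr (tandem ⇒ throughput preserved).
W₁ = 1/(μ₁−λ) = 1/(19.54−5.91) = 0.07337 hr
W₂ = 1/(μ₂−λ) = 1/(17.24−5.91) = 0.08826 hr
W_total = W₁ + W₂ = 0.07337 + 0.08826 = 0.16163 hr

Final: 0.16163 hr


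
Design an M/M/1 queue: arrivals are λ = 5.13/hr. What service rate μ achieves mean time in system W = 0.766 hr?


W = 1/(μ−λ) ⇒ μ − λ = 1/W = 1/0.766 = 1.3055
μ = λ + 1/W = 5.13 + 1.3055 = 6.4355 per hr

Final: 6.4355 /hr


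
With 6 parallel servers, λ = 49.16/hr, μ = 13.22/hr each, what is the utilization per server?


ρ = λ/(cμ) = 49.16/(6·13.22) = 49.16/79.32 = 0.6198

Final: 0.6198


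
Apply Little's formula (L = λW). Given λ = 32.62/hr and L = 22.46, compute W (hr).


W = L/λ = 22.46/32.62 = 0.6885 hr

Final: 0.6885 hr


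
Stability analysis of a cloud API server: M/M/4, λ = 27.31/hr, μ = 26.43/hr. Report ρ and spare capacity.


Total capacity cμ = 4·26.43 = 105.72/hr
ρ = λ/(cμ) = 27.31/105.72 = 0.2583
Stable ⇔ ρ < 1: YES
Spare capacity = cμ − λ = 105.72 − 27.31 = 78.41/hr

Final: ρ = 0.2583; stable; margin = 78.41/hr


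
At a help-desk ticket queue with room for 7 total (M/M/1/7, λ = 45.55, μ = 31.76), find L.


ρ = 45.55/31.76 = 1.4342
L = ρ[1 − (K+1)ρ^K + Kρ^(K+1)] / [(1−ρ)(1−ρ^(K+1))]
Numerator: 1.4342·(1 − 8·12.481168 + 7·17.900415) = 37.939543
Denominator: (-0.4342)·(-16.900415) = 7.338058
L = 37.939543/7.338058 = 5.1702

Final: 5.1702


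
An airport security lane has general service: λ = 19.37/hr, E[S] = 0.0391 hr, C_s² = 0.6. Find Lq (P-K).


ρ = λ·E[S] = 19.37·0.0391 = 0.7574
Lq = ρ²(1+C_s²)/(2(1−ρ)) = 0.5736·(1+0.6)/(2·0.2426)
= 0.5736·1.6000/0.4853 = 1.89127

Final: 1.89127


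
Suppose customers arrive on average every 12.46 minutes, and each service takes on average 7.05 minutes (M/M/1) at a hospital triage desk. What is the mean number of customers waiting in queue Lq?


λ = 60/12.46 = 4.8154 /hr
μ = 60/7.05 = 8.5106 /hr
ρ = λ/μ = 4.8154/8.5106 = 0.5658
Lq = ρ²/(1−ρ) = 0.3201/0.4342 = 0.7373

Final: 0.7373


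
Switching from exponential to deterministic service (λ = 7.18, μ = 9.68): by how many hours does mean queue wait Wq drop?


ρ = 7.18/9.68 = 0.7417
Wq(M/M/1) = ρ/(μ−λ) = 0.7417/2.50 = 0.29669 hr
Wq(M/D/1) = ρ/(2(μ−λ)) = 0.14835 hr
Savings = 0.29669 − 0.14835 = 0.14835 hr

Final: 0.14835 hr


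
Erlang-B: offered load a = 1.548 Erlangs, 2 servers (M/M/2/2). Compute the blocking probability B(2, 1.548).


B(c,a) = (a^c/c!) / Σ_{k=0}^{c} a^k/k!
a^2/2! = 1.198152
Σ terms (k=0..2): 1.00000 + 1.54800 + 1.19815 = 3.746152
B = 1.198152/3.746152 = 0.319835

Final: 0.319835


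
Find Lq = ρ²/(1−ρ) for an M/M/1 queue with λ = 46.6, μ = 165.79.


ρ = 46.6/165.79 = 0.2811
Lq = ρ²/(1−ρ) = 0.07901/0.7189 = 0.1099

Final: 0.1099


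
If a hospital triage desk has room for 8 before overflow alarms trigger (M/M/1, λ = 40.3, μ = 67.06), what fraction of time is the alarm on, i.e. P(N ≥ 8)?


ρ = 40.3/67.06 = 0.6010
P(N ≥ n) = ρ^n = 0.6010^8 = 0.017011

Final: 0.017011


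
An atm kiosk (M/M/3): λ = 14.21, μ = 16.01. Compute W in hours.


a = 0.8876; ρ = 0.2959; P₀ = 0.408670
Lq = P₀·a^c·ρ/(c!(1−ρ)²) = 0.02842
Wq = Lq/λ = 0.02842/14.21 = 0.002000 hr
W = Wq + 1/μ = 0.002000 + 0.06246 = 0.06446 hr

Final: 0.06446 hr


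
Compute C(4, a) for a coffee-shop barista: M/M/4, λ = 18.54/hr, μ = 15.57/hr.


a = λ/μ = 1.1908; ρ = a/4 = 0.2977
P₀ = 0.302997 (from M/M/c formula)
C(c,a) = [a^c/(c!(1−ρ))]·P₀ = [2.01041/(24·0.7023)]·0.302997
= 0.11927·0.302997 = 0.036139

Final: 0.036139


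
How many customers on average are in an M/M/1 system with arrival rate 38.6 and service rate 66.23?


ρ = λ/μ = 38.6/66.23 = 0.5828
L = ρ/(1−ρ) = 0.5828/(1 − 0.5828) = 0.5828/0.4172 = 1.3970

Final: 1.3970


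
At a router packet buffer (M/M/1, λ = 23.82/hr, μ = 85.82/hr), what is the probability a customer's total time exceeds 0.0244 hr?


W ~ Exponential(μ−λ) for M/M/1.
μ − λ = 85.82 − 23.82 = 62.0000
P(W > t) = e^{−(μ−λ)t} = e^{−1.5128} = 0.220292

Final: 0.220292


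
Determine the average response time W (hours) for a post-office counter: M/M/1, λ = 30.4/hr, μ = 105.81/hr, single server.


W = 1/(μ−λ) = 1/(105.81 − 30.4) = 1/75.41 = 0.01326 hr

Final: 0.01326 hr


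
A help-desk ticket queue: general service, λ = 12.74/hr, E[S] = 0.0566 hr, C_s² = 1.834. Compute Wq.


ρ = λ·E[S] = 12.74·0.0566 = 0.7211
E[S²] = E[S]²(1+C_s²) = 0.0566²·(1+1.834) = 0.009079
Wq = λ·E[S²]/(2(1−ρ)) = 12.74·0.009079/(2·0.2789) = 0.20735 hr

Final: 0.20735 hr


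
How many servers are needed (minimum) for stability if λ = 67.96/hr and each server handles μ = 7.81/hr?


Stability requires cμ > λ ⇔ c > λ/μ.
λ/μ = 67.96/7.81 = 8.7017
Minimum integer c = ⌊8.7017⌋ + 1 = 9
Check: 9·7.81 = 70.29 > 67.96, while 8·7.81 = 62.48 ≤ 67.96

Final: 9 servers


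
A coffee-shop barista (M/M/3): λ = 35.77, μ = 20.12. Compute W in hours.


a = 1.7778; ρ = 0.5926; P₀ = 0.150217
Lq = P₀·a^c·ρ/(c!(1−ρ)²) = 0.50233
Wq = Lq/λ = 0.50233/35.77 = 0.01404 hr
W = Wq + 1/μ = 0.01404 + 0.04970 = 0.06375 hr

Final: 0.06375 hr


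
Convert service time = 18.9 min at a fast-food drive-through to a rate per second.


μ = 1/(service time) in consistent units.
1 second = 0.0166667 min, so μ = 0.0166667/18.9 = 0.0008818 per second

Final: 0.0008818 /sec


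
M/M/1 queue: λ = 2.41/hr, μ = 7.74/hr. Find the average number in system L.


ρ = λ/μ = 2.41/7.74 = 0.3114
L = ρ/(1−ρ) = 0.3114/(1 − 0.3114) = 0.3114/0.6886 = 0.4522

Final: 0.4522


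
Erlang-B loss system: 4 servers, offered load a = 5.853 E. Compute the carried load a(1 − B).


B(4,5.853) = 0.460015 (Erlang-B)
Carried load = a(1 − B) = 5.853·(1 − 0.460015) = 5.853·0.539985 = 3.1605 E

Final: 3.1605 Erlangs


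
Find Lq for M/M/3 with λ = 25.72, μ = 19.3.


a = λ/μ = 1.3326; ρ = a/3 = 0.4442
P₀ = 0.254432
Lq = P₀·a^c·ρ / (c!·(1−ρ)²) = 0.254432·2.36669·0.4442/(6·0.30890)
= 0.14432

Final: 0.14432


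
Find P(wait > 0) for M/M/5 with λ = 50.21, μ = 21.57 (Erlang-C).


a = λ/μ = 2.3278; ρ = a/5 = 0.4656
P₀ = 0.095894 (from M/M/c formula)
C(c,a) = [a^c/(c!(1−ρ))]·P₀ = [68.34400/(120·0.5344)]·0.095894
= 1.06565·0.095894 = 0.102189

Final: 0.102189


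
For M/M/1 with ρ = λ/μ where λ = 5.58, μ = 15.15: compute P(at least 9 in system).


ρ = 5.58/15.15 = 0.3683
P(N ≥ n) = ρ^n = 0.3683^9 = 0.0001247

Final: 0.0001247


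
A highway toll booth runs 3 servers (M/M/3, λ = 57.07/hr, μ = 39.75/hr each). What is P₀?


a = λ/μ = 57.07/39.75 = 1.4357; ρ = a/c = 0.4786
Σ_{k=0}^{2} a^k/k! (terms k=0..2) = 1.00000 + 1.43572 + 1.03065 = 3.46637
Tail: a^3/(3!(1−ρ)) = 2.95946/(6·0.5214) = 0.94595
P₀ = 1/(3.46637 + 0.94595) = 1/4.41232 = 0.226638

Final: 0.226638


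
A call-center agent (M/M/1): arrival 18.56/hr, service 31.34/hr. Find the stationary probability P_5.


ρ = 18.56/31.34 = 0.5922
P_n = (1−ρ)·ρ^n = (1 − 0.5922)·0.5922^5 = 0.4078·0.072844 = 0.029705

Final: 0.029705


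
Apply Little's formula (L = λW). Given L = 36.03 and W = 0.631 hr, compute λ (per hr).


λ = L/W = 36.03/0.631 = 57.0998 /hr

Final: 57.0998 /hr


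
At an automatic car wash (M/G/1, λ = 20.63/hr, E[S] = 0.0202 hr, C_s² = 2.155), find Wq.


ρ = λ·E[S] = 20.63·0.0202 = 0.4167
E[S²] = E[S]²(1+C_s²) = 0.0202²·(1+2.155) = 0.001287
Wq = λ·E[S²]/(2(1−ρ)) = 20.63·0.001287/(2·0.5833) = 0.02277 hr

Final: 0.02277 hr


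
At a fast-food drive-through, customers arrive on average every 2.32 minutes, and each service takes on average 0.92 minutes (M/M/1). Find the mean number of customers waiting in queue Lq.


λ = 60/2.32 = 25.8621 /hr
μ = 60/0.92 = 65.2174 /hr
ρ = λ/μ = 25.8621/65.2174 = 0.3966
Lq = ρ²/(1−ρ) = 0.1573/0.6034 = 0.2606

Final: 0.2606


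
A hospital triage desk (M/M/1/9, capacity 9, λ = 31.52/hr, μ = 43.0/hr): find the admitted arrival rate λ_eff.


ρ = 0.7330; P_K = (1−ρ)ρ^9/(1−ρ^10) = 0.017078
λ_eff = λ(1 − P_K) = 31.52·(1 − 0.017078) = 31.52·0.982922 = 30.9817 /hr

Final: 30.9817 /hr


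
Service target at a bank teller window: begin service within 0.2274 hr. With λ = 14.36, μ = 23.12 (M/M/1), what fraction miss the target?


ρ = 14.36/23.12 = 0.6211
P(Wq > t) = ρ·e^{−(μ−λ)t} = 0.6211·e^{−1.9920}
= 0.6211·0.136419 = 0.084731

Final: 0.084731
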